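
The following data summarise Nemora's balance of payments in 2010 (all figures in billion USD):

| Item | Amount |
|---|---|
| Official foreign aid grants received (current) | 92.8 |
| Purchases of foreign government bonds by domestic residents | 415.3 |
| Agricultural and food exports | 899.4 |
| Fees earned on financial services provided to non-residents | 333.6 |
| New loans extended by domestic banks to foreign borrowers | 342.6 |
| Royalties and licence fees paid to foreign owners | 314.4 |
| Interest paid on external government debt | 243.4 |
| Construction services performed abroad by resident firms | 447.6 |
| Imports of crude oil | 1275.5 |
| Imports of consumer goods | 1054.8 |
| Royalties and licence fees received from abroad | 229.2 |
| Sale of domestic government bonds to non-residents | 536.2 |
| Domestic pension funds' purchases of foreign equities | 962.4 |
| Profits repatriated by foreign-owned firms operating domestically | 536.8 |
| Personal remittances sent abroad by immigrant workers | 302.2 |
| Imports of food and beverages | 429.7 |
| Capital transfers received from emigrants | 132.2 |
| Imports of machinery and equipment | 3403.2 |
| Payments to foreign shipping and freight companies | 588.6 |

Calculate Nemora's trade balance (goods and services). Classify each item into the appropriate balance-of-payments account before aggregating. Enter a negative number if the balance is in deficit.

Goods: -1054.8 - 3403.2 - 429.7 - 1275.5 + 899.4 = -5263.8
Services: 229.2 - 588.6 + 333.6 + 447.6 - 314.4 = 107.4
Trade balance = -5263.8 + 107.4 = -5156.4
(Excluded from the trade balance — secondary income: official foreign aid grants received (current) 92.8, personal remittances sent abroad by immigrant workers 302.2; financial account: purchases of foreign government bonds by domestic residents 415.3, new loans extended by domestic banks to foreign borrowers 342.6, sale of domestic government bonds to non-residents 536.2, domestic pension funds' purchases of foreign equities 962.4; primary income: interest paid on external government debt 243.4, profits repatriated by foreign-owned firms operating domestically 536.8; capital account: capital transfers received from emigrants 132.2.)

-5156.4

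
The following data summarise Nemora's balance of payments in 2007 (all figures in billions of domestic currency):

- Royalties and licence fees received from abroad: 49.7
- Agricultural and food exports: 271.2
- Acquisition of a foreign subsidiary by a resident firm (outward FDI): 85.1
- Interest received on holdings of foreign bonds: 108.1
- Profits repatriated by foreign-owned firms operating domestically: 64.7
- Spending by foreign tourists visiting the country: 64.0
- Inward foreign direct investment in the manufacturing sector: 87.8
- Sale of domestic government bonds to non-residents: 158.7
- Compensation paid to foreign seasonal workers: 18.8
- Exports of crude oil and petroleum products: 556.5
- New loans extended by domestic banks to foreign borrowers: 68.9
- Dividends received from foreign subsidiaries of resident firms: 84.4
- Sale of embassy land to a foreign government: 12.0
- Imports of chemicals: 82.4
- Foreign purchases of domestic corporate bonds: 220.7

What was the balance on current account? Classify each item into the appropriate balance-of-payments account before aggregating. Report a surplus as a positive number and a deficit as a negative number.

968.0

Goods: 271.2 - 82.4 + 556.5 = 745.3
Services: 49.7 + 64.0 = 113.7
Primary income: 84.4 - 18.8 - 64.7 + 108.1 = 109.0
Current account = 745.3 + 113.7 + 109.0 = 968.0
(Excluded from the current account — financial account: acquisition of a foreign subsidiary by a resident firm (outward FDI) 85.1, inward foreign direct investment in the manufacturing sector 87.8, sale of domestic government bonds to non-residents 158.7, new loans extended by domestic banks to foreign borrowers 68.9, foreign purchases of domestic corporate bonds 220.7; capital account: sale of embassy land to a foreign government 12.0.)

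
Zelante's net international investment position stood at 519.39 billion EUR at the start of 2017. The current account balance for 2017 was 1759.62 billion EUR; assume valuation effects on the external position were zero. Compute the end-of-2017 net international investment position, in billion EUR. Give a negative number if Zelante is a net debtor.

2279.01

With no valuation effects, change in NIIP = current account = 1759.62
End-of-year NIIP = 519.39 + 1759.62 = 2279.01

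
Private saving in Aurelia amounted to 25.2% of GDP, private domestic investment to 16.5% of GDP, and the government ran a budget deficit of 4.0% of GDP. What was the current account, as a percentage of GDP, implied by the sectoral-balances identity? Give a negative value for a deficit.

By the sectoral-balances identity, CA = (S_private - I) + (T - G).
Private balance = 25.2 - 16.5 = 8.7
Government balance (T - G) = -4.0
CA = 8.7 + (-4.0) = 4.7

4.7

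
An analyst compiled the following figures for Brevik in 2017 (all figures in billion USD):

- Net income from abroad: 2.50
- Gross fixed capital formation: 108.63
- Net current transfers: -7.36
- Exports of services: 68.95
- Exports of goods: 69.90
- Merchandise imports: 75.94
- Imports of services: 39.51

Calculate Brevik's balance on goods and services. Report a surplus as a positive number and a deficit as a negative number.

23.40

Goods balance = 69.90 - 75.94 = -6.04
Services balance = 68.95 - 39.51 = 29.44
Trade balance (goods + services) = -6.04 + 29.44 = 23.40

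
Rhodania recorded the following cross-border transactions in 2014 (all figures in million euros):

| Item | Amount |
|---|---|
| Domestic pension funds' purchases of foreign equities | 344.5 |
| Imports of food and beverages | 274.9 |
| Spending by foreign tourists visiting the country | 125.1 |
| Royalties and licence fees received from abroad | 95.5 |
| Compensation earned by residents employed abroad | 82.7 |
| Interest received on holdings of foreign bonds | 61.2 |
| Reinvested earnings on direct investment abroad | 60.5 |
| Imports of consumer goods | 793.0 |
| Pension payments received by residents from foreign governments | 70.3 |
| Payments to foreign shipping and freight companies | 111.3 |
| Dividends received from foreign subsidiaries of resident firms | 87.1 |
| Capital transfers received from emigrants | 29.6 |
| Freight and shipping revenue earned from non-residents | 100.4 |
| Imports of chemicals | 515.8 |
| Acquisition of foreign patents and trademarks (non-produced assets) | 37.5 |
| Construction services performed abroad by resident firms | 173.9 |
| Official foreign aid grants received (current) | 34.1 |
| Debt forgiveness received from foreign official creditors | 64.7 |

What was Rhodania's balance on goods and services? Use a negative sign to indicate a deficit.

Goods: -274.9 - 515.8 - 793.0 = -1583.7
Services: 100.4 + 173.9 + 95.5 - 111.3 + 125.1 = 383.6
Trade balance = -1583.7 + 383.6 = -1200.1
(Excluded from the trade balance — financial account: domestic pension funds' purchases of foreign equities 344.5; primary income: compensation earned by residents employed abroad 82.7, interest received on holdings of foreign bonds 61.2, reinvested earnings on direct investment abroad 60.5, dividends received from foreign subsidiaries of resident firms 87.1; secondary income: pension payments received by residents from foreign governments 70.3, official foreign aid grants received (current) 34.1; capital account: capital transfers received from emigrants 29.6, acquisition of foreign patents and trademarks (non-produced assets) 37.5, debt forgiveness received from foreign official creditors 64.7.)

-1200.1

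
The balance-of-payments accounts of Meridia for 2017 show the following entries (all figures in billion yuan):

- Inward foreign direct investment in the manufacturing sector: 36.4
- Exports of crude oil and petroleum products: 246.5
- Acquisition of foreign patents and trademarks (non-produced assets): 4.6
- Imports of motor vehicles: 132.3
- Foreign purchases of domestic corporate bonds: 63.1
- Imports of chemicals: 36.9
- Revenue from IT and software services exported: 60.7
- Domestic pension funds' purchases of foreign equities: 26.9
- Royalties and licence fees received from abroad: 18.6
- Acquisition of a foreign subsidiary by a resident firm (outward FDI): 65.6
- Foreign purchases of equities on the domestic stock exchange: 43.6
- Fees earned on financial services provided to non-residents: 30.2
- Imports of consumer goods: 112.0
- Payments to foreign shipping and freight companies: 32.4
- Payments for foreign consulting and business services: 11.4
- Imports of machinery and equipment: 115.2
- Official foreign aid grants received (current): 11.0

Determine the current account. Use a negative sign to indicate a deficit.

Goods: -115.2 - 112.0 + 246.5 - 132.3 - 36.9 = -149.9
Services: 18.6 + 60.7 + 30.2 - 32.4 - 11.4 = 65.7
Secondary income: 11.0
Current account = (-149.9) + 65.7 + 11.0 = -73.2
(Excluded from the current account — financial account: inward foreign direct investment in the manufacturing sector 36.4, foreign purchases of domestic corporate bonds 63.1, domestic pension funds' purchases of foreign equities 26.9, acquisition of a foreign subsidiary by a resident firm (outward FDI) 65.6, foreign purchases of equities on the domestic stock exchange 43.6; capital account: acquisition of foreign patents and trademarks (non-produced assets) 4.6.)

-73.2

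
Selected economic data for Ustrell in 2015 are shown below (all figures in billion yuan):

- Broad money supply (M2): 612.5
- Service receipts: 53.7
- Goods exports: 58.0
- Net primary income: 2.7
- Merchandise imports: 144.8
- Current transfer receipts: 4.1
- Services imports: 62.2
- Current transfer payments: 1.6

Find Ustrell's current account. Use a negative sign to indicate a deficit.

-90.1

Goods balance = 58.0 - 144.8 = -86.8
Services balance = 53.7 - 62.2 = -8.5
Trade balance (goods + services) = -86.8 + (-8.5) = -95.3
Net primary income = 2.7
Net secondary income = 4.1 - 1.6 = 2.5
Current account = -95.3 + 2.7 + 2.5 = -90.1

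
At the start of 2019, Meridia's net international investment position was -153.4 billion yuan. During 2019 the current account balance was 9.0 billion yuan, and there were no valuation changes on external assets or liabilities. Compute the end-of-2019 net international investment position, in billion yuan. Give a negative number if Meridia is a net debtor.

-144.4

With no valuation effects, change in NIIP = current account = 9.0
End-of-year NIIP = -153.4 + 9.0 = -144.4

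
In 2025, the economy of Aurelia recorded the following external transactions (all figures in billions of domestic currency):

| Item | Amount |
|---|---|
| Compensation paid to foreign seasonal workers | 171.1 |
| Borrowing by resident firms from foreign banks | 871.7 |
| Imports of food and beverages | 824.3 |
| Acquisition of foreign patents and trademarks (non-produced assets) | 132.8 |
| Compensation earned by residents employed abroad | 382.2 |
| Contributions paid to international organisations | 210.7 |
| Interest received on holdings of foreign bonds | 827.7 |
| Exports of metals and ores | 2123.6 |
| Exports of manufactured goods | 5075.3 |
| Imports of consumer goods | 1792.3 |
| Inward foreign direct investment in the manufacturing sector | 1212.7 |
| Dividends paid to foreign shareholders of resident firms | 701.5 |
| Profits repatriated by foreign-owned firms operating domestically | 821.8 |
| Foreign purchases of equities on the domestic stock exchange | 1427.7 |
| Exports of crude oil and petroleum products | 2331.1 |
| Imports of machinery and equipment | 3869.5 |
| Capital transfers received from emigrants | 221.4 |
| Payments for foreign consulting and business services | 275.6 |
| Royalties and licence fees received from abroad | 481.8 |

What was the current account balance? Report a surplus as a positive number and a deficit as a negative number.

Goods: -1792.3 - 3869.5 - 824.3 + 2123.6 + 5075.3 + 2331.1 = 3043.9
Services: 481.8 - 275.6 = 206.2
Primary income: -821.8 - 171.1 + 827.7 + 382.2 - 701.5 = -484.5
Secondary income: -210.7
Current account = 3043.9 + 206.2 + (-484.5) + (-210.7) = 2554.9
(Excluded from the current account — financial account: borrowing by resident firms from foreign banks 871.7, inward foreign direct investment in the manufacturing sector 1212.7, foreign purchases of equities on the domestic stock exchange 1427.7; capital account: acquisition of foreign patents and trademarks (non-produced assets) 132.8, capital transfers received from emigrants 221.4.)

2554.9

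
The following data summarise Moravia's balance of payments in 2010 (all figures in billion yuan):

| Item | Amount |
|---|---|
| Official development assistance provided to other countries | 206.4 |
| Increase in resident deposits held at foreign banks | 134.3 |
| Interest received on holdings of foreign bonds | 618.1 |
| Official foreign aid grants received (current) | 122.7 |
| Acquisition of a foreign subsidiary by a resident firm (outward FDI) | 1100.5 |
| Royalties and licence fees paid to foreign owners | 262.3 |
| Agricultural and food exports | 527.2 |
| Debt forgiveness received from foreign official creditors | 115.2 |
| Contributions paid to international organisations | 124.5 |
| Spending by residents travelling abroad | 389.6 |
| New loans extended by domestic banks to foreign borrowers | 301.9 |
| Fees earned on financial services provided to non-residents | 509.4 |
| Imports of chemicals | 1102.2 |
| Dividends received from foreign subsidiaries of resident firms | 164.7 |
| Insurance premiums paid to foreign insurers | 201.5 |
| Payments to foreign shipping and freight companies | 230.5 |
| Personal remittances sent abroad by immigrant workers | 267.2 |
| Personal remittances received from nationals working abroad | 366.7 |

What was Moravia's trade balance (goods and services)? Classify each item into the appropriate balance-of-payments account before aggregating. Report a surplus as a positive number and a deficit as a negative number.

-1149.5

Goods: -1102.2 + 527.2 = -575.0
Services: -262.3 + 509.4 - 230.5 - 389.6 - 201.5 = -574.5
Trade balance = -575.0 + (-574.5) = -1149.5
(Excluded from the trade balance — secondary income: official development assistance provided to other countries 206.4, official foreign aid grants received (current) 122.7, contributions paid to international organisations 124.5, personal remittances sent abroad by immigrant workers 267.2, personal remittances received from nationals working abroad 366.7; financial account: increase in resident deposits held at foreign banks 134.3, acquisition of a foreign subsidiary by a resident firm (outward FDI) 1100.5, new loans extended by domestic banks to foreign borrowers 301.9; primary income: interest received on holdings of foreign bonds 618.1, dividends received from foreign subsidiaries of resident firms 164.7; capital account: debt forgiveness received from foreign official creditors 115.2.)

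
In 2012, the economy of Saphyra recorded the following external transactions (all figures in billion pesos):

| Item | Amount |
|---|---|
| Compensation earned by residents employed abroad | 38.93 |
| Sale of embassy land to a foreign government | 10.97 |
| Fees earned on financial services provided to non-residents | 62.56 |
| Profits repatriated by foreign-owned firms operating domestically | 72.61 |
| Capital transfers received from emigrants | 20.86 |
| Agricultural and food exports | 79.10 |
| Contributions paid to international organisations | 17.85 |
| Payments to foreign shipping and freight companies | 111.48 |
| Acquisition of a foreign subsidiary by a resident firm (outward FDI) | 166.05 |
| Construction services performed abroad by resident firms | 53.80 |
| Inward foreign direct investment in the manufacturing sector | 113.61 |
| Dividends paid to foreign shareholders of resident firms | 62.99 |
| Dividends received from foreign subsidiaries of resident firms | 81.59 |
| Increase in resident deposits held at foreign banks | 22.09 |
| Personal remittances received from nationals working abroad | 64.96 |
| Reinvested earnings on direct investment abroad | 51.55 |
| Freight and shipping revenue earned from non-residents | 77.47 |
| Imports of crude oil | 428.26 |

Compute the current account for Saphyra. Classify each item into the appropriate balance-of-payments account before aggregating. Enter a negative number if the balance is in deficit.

Goods: 79.10 - 428.26 = -349.16
Services: 77.47 - 111.48 + 62.56 + 53.80 = 82.35
Primary income: -72.61 - 62.99 + 81.59 + 38.93 + 51.55 = 36.47
Secondary income: 64.96 - 17.85 = 47.11
Current account = (-349.16) + 82.35 + 36.47 + 47.11 = -183.23
(Excluded from the current account — capital account: sale of embassy land to a foreign government 10.97, capital transfers received from emigrants 20.86; financial account: acquisition of a foreign subsidiary by a resident firm (outward FDI) 166.05, inward foreign direct investment in the manufacturing sector 113.61, increase in resident deposits held at foreign banks 22.09.)

-183.23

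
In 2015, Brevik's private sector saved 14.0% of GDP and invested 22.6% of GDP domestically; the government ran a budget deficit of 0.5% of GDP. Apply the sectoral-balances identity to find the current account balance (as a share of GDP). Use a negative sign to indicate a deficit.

-9.1

By the sectoral-balances identity, CA = (S_private - I) + (T - G).
Private balance = 14.0 - 22.6 = -8.6
Government balance (T - G) = -0.5
CA = -8.6 + (-0.5) = -9.1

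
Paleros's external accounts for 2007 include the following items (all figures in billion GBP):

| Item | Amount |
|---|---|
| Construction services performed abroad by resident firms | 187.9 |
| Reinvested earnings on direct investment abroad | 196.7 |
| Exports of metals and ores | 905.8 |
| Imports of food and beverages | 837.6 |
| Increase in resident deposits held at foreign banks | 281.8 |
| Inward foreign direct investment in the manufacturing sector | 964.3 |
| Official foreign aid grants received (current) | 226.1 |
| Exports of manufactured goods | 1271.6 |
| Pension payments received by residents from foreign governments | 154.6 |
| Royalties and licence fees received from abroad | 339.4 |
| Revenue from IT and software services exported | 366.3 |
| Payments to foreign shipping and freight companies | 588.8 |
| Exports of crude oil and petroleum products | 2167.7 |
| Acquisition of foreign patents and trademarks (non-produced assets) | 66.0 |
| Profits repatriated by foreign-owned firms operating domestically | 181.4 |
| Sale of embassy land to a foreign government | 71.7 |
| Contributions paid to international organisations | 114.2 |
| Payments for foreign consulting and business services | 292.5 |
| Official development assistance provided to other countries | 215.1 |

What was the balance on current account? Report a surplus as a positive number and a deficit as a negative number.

3586.5

Goods: 905.8 + 2167.7 + 1271.6 - 837.6 = 3507.5
Services: 187.9 - 588.8 + 339.4 - 292.5 + 366.3 = 12.3
Primary income: 196.7 - 181.4 = 15.3
Secondary income: 154.6 - 215.1 - 114.2 + 226.1 = 51.4
Current account = 3507.5 + 12.3 + 15.3 + 51.4 = 3586.5
(Excluded from the current account — financial account: increase in resident deposits held at foreign banks 281.8, inward foreign direct investment in the manufacturing sector 964.3; capital account: acquisition of foreign patents and trademarks (non-produced assets) 66.0, sale of embassy land to a foreign government 71.7.)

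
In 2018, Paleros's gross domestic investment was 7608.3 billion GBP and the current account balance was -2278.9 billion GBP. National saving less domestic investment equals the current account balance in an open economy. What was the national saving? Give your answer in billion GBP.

5329.4

S - I = CA (net lending to the rest of the world).
S = I + CA = 7608.3 + (-2278.9) = 5329.4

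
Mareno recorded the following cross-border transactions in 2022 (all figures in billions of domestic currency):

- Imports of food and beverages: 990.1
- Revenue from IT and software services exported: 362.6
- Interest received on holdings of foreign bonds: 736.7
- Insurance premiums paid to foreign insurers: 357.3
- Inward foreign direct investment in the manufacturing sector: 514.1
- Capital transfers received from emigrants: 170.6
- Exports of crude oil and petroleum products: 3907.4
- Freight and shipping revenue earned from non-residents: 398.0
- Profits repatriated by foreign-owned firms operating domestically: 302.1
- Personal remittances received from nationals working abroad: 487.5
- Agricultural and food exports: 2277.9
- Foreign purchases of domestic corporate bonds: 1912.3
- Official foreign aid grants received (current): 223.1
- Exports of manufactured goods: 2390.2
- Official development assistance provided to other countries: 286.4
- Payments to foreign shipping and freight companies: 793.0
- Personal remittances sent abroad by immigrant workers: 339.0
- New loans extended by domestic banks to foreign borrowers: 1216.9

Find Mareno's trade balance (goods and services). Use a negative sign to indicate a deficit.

Goods: 3907.4 - 990.1 + 2277.9 + 2390.2 = 7585.4
Services: -793.0 + 398.0 - 357.3 + 362.6 = -389.7
Trade balance = 7585.4 + (-389.7) = 7195.7
(Excluded from the trade balance — primary income: interest received on holdings of foreign bonds 736.7, profits repatriated by foreign-owned firms operating domestically 302.1; financial account: inward foreign direct investment in the manufacturing sector 514.1, foreign purchases of domestic corporate bonds 1912.3, new loans extended by domestic banks to foreign borrowers 1216.9; capital account: capital transfers received from emigrants 170.6; secondary income: personal remittances received from nationals working abroad 487.5, official foreign aid grants received (current) 223.1, official development assistance provided to other countries 286.4, personal remittances sent abroad by immigrant workers 339.0.)

7195.7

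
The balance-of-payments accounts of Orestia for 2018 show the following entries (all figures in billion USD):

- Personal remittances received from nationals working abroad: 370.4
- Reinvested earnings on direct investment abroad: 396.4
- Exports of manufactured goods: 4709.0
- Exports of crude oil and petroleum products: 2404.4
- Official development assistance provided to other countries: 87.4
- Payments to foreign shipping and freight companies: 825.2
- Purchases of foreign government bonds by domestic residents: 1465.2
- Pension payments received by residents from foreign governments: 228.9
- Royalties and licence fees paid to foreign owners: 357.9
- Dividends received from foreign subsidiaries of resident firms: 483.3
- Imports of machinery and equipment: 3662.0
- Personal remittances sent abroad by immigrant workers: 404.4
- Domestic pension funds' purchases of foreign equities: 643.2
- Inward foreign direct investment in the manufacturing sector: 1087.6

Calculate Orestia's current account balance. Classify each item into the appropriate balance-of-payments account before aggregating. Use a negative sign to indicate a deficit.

3255.5

Goods: 4709.0 - 3662.0 + 2404.4 = 3451.4
Services: -825.2 - 357.9 = -1183.1
Primary income: 396.4 + 483.3 = 879.7
Secondary income: -404.4 - 87.4 + 228.9 + 370.4 = 107.5
Current account = 3451.4 + (-1183.1) + 879.7 + 107.5 = 3255.5
(Excluded from the current account — financial account: purchases of foreign government bonds by domestic residents 1465.2, domestic pension funds' purchases of foreign equities 643.2, inward foreign direct investment in the manufacturing sector 1087.6.)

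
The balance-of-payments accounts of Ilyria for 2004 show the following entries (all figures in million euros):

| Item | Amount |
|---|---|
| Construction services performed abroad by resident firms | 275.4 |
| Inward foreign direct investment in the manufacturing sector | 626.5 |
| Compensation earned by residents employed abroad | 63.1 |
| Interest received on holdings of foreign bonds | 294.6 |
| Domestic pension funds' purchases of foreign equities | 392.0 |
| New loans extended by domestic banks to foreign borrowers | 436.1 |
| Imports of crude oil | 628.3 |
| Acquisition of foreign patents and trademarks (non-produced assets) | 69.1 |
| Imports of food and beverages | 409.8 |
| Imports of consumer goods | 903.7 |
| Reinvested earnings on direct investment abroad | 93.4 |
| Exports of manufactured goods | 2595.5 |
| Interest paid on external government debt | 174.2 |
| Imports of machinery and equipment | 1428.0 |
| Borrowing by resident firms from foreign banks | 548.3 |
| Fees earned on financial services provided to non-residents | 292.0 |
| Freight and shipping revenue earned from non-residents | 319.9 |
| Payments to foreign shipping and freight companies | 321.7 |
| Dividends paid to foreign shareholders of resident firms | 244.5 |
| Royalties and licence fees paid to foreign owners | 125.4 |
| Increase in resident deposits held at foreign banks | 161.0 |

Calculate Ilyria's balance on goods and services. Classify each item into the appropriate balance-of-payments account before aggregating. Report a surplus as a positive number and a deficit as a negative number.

Goods: 2595.5 - 409.8 - 1428.0 - 628.3 - 903.7 = -774.3
Services: -321.7 + 319.9 + 292.0 + 275.4 - 125.4 = 440.2
Trade balance = -774.3 + 440.2 = -334.1
(Excluded from the trade balance — financial account: inward foreign direct investment in the manufacturing sector 626.5, domestic pension funds' purchases of foreign equities 392.0, new loans extended by domestic banks to foreign borrowers 436.1, borrowing by resident firms from foreign banks 548.3, increase in resident deposits held at foreign banks 161.0; primary income: compensation earned by residents employed abroad 63.1, interest received on holdings of foreign bonds 294.6, reinvested earnings on direct investment abroad 93.4, interest paid on external government debt 174.2, dividends paid to foreign shareholders of resident firms 244.5; capital account: acquisition of foreign patents and trademarks (non-produced assets) 69.1.)

-334.1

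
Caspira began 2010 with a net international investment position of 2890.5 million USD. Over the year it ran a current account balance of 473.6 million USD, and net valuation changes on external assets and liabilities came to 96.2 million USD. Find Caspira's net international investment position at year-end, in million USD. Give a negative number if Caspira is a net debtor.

Change in NIIP = current account + net valuation change = 473.6 + 96.2 = 569.8
End-of-year NIIP = 2890.5 + 569.8 = 3460.3

3460.3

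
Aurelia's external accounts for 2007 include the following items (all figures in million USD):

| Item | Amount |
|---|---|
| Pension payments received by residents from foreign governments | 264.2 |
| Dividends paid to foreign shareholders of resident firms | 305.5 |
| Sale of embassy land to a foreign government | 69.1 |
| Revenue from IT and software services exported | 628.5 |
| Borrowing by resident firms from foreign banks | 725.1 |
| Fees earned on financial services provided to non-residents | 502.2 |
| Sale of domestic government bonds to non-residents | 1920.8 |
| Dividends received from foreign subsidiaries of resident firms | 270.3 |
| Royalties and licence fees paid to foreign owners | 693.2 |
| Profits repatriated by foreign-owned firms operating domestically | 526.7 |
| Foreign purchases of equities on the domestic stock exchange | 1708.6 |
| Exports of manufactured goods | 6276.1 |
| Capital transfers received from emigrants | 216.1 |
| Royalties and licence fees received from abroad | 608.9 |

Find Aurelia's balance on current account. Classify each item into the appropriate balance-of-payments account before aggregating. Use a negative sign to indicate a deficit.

7024.8

Goods: 6276.1
Services: -693.2 + 628.5 + 502.2 + 608.9 = 1046.4
Primary income: -526.7 - 305.5 + 270.3 = -561.9
Secondary income: 264.2
Current account = 6276.1 + 1046.4 + (-561.9) + 264.2 = 7024.8
(Excluded from the current account — capital account: sale of embassy land to a foreign government 69.1, capital transfers received from emigrants 216.1; financial account: borrowing by resident firms from foreign banks 725.1, sale of domestic government bonds to non-residents 1920.8, foreign purchases of equities on the domestic stock exchange 1708.6.)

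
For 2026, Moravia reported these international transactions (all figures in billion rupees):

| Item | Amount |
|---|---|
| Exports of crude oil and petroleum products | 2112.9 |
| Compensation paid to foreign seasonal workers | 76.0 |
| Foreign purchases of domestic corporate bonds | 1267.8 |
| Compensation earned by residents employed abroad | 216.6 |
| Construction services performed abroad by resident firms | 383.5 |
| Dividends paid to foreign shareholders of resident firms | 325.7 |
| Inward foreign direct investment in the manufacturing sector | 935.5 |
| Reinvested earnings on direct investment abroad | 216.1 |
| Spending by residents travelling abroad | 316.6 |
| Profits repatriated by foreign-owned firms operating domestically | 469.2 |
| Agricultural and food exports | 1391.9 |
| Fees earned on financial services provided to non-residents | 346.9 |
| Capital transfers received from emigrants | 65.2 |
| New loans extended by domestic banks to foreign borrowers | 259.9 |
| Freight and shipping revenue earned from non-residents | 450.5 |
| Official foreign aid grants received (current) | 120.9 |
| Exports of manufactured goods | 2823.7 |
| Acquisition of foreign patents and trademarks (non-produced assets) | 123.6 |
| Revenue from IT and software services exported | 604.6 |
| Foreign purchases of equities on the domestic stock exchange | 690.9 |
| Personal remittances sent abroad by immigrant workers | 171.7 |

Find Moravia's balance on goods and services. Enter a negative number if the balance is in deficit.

Goods: 1391.9 + 2112.9 + 2823.7 = 6328.5
Services: 383.5 + 450.5 - 316.6 + 604.6 + 346.9 = 1468.9
Trade balance = 6328.5 + 1468.9 = 7797.4
(Excluded from the trade balance — primary income: compensation paid to foreign seasonal workers 76.0, compensation earned by residents employed abroad 216.6, dividends paid to foreign shareholders of resident firms 325.7, reinvested earnings on direct investment abroad 216.1, profits repatriated by foreign-owned firms operating domestically 469.2; financial account: foreign purchases of domestic corporate bonds 1267.8, inward foreign direct investment in the manufacturing sector 935.5, new loans extended by domestic banks to foreign borrowers 259.9, foreign purchases of equities on the domestic stock exchange 690.9; capital account: capital transfers received from emigrants 65.2, acquisition of foreign patents and trademarks (non-produced assets) 123.6; secondary income: official foreign aid grants received (current) 120.9, personal remittances sent abroad by immigrant workers 171.7.)

7797.4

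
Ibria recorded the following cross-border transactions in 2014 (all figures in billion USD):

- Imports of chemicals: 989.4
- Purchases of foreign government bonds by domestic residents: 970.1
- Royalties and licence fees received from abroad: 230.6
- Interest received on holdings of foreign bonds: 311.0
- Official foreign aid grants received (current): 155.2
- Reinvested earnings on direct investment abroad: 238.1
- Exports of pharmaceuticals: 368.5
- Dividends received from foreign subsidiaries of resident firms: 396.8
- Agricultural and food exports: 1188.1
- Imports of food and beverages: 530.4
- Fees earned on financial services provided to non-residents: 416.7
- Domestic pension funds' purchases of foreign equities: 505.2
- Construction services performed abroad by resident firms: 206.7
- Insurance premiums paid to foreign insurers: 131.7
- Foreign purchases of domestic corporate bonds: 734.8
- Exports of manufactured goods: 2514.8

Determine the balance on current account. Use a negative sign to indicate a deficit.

Goods: -989.4 + 1188.1 + 2514.8 - 530.4 + 368.5 = 2551.6
Services: 206.7 + 416.7 + 230.6 - 131.7 = 722.3
Primary income: 311.0 + 238.1 + 396.8 = 945.9
Secondary income: 155.2
Current account = 2551.6 + 722.3 + 945.9 + 155.2 = 4375.0
(Excluded from the current account — financial account: purchases of foreign government bonds by domestic residents 970.1, domestic pension funds' purchases of foreign equities 505.2, foreign purchases of domestic corporate bonds 734.8.)

4375.0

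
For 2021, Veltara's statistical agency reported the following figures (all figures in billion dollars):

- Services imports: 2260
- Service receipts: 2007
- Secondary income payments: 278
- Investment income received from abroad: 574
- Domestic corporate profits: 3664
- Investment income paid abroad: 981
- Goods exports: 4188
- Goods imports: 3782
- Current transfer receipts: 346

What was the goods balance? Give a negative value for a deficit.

406

Goods balance = 4188 - 3782 = 406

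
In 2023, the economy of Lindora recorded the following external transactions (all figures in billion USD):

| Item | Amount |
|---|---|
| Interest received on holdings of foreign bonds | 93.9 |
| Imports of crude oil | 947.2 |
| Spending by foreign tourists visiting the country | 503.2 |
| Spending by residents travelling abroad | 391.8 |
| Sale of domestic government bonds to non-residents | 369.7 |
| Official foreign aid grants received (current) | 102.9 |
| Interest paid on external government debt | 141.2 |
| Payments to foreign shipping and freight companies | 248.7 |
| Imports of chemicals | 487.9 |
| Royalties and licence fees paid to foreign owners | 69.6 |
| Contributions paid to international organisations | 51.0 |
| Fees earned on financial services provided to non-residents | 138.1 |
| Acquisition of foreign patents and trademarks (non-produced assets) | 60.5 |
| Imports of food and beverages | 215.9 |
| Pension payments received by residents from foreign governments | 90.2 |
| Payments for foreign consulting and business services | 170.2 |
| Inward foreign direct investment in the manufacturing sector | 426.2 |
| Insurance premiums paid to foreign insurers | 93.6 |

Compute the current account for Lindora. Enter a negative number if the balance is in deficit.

Goods: -947.2 - 487.9 - 215.9 = -1651.0
Services: -170.2 + 138.1 - 93.6 + 503.2 - 69.6 - 248.7 - 391.8 = -332.6
Primary income: 93.9 - 141.2 = -47.3
Secondary income: 102.9 - 51.0 + 90.2 = 142.1
Current account = (-1651.0) + (-332.6) + (-47.3) + 142.1 = -1888.8
(Excluded from the current account — financial account: sale of domestic government bonds to non-residents 369.7, inward foreign direct investment in the manufacturing sector 426.2; capital account: acquisition of foreign patents and trademarks (non-produced assets) 60.5.)

-1888.8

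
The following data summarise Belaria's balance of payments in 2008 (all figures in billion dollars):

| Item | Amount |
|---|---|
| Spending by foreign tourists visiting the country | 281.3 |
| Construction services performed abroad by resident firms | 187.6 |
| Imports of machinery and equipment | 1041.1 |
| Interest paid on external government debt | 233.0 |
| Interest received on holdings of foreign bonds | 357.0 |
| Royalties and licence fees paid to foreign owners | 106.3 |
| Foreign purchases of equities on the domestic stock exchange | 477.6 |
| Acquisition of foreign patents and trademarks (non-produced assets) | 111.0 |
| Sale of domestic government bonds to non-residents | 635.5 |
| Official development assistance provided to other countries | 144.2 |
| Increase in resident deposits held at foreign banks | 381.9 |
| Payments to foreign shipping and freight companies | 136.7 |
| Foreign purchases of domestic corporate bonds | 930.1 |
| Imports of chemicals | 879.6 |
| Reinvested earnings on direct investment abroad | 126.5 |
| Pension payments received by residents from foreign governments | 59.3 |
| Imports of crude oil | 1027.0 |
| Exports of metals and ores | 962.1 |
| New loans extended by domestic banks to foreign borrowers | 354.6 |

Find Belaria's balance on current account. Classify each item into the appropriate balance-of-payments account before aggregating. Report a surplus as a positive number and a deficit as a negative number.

Goods: -1041.1 + 962.1 - 1027.0 - 879.6 = -1985.6
Services: -106.3 + 187.6 + 281.3 - 136.7 = 225.9
Primary income: 126.5 + 357.0 - 233.0 = 250.5
Secondary income: 59.3 - 144.2 = -84.9
Current account = (-1985.6) + 225.9 + 250.5 + (-84.9) = -1594.1
(Excluded from the current account — financial account: foreign purchases of equities on the domestic stock exchange 477.6, sale of domestic government bonds to non-residents 635.5, increase in resident deposits held at foreign banks 381.9, foreign purchases of domestic corporate bonds 930.1, new loans extended by domestic banks to foreign borrowers 354.6; capital account: acquisition of foreign patents and trademarks (non-produced assets) 111.0.)

-1594.1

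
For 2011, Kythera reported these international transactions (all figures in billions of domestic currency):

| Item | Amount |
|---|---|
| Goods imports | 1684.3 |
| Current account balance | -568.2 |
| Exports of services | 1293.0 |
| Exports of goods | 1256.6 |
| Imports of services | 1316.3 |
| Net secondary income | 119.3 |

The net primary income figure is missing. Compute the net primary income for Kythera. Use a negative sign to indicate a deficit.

-236.5

Current account = goods balance + services balance + net primary income + net secondary income
Sum of the known components = -331.7
Net primary income = CA - (known components) = -568.2 - (-331.7) = -236.5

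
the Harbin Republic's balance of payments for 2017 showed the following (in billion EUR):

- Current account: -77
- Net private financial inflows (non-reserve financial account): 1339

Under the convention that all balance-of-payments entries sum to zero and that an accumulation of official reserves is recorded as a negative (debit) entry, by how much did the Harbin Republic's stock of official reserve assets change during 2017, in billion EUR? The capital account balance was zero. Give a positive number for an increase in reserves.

Official reserve transactions balance = -((-77) + 1339) = -1262
An accumulation of reserves is recorded as a debit (negative entry), so the change in the stock of reserves is the negative of that balance.
Change in official reserves = -(-1262) = 1262

1262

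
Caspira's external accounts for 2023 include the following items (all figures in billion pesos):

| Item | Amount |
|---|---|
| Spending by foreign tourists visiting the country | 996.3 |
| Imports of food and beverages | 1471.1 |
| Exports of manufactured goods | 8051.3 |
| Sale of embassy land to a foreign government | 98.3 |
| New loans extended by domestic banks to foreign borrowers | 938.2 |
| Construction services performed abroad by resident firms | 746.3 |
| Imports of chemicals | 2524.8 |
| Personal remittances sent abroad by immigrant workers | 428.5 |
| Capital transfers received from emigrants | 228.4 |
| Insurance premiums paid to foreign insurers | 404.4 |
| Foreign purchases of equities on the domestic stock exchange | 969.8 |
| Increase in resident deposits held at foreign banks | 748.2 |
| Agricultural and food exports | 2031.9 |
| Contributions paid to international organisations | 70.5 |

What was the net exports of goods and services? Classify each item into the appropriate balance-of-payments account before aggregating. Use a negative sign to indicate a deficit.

7425.5

Goods: 8051.3 - 1471.1 + 2031.9 - 2524.8 = 6087.3
Services: 746.3 + 996.3 - 404.4 = 1338.2
Trade balance = 6087.3 + 1338.2 = 7425.5
(Excluded from the trade balance — capital account: sale of embassy land to a foreign government 98.3, capital transfers received from emigrants 228.4; financial account: new loans extended by domestic banks to foreign borrowers 938.2, foreign purchases of equities on the domestic stock exchange 969.8, increase in resident deposits held at foreign banks 748.2; secondary income: personal remittances sent abroad by immigrant workers 428.5, contributions paid to international organisations 70.5.)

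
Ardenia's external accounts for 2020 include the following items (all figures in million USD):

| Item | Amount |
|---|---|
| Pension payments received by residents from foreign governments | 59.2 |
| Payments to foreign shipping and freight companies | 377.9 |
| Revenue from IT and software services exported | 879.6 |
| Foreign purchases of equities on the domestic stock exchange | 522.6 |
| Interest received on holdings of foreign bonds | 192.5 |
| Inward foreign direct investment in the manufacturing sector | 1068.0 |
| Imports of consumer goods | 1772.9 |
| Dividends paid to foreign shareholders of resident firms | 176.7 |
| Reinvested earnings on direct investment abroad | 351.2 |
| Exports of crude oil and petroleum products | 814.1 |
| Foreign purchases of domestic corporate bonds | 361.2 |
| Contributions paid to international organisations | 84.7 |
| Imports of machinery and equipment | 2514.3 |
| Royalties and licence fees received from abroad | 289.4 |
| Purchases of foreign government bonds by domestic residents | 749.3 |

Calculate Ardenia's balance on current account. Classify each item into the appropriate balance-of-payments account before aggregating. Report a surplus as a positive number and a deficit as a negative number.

-2340.5

Goods: -2514.3 - 1772.9 + 814.1 = -3473.1
Services: 879.6 + 289.4 - 377.9 = 791.1
Primary income: 192.5 + 351.2 - 176.7 = 367.0
Secondary income: 59.2 - 84.7 = -25.5
Current account = (-3473.1) + 791.1 + 367.0 + (-25.5) = -2340.5
(Excluded from the current account — financial account: foreign purchases of equities on the domestic stock exchange 522.6, inward foreign direct investment in the manufacturing sector 1068.0, foreign purchases of domestic corporate bonds 361.2, purchases of foreign government bonds by domestic residents 749.3.)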